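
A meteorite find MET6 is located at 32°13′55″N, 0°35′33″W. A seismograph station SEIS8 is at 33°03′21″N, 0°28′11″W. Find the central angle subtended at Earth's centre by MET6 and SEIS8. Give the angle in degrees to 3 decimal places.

0.830°

MET6: φ = +32.23194°, λ = -0.59250°
SEIS8: φ = +33.05583°, λ = -0.46972°
Δφ = 0.8239°,  Δλ = 0.1228°
a = sin²(Δφ/2) + cos φ₁ cos φ₂ sin²(Δλ/2) = 0.000053
c = 2·arcsin(√a) = 0.014492 rad = 0.8303°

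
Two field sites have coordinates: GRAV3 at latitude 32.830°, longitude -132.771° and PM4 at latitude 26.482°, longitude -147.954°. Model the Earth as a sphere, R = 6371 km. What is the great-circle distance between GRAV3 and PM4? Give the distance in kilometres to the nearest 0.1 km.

1625.8 km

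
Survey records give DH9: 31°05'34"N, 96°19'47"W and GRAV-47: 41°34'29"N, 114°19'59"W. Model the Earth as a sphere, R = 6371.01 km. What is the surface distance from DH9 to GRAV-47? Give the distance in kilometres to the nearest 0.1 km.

1983.1 km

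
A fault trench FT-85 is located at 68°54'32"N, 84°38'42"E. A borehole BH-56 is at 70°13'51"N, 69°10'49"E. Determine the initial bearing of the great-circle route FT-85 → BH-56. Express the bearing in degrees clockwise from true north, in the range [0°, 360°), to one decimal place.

FT-85: φ = +68.90889°, λ = +84.64500°
BH-56: φ = +70.23083°, λ = +69.18028°
Δλ = -15.4647°
y = sin Δλ · cos φ₂ = -0.090188
x = cos φ₁ sin φ₂ − sin φ₁ cos φ₂ cos Δλ = 0.034496
θ = atan2(y, x) = -69.0688° → 290.9312° (mod 360°)

290.9°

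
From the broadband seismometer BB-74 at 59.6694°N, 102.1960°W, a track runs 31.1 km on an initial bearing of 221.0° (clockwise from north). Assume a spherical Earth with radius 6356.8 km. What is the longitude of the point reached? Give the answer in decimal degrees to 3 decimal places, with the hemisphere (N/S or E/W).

102.558°W

δ = d/R = 31.1/6356.8 = 0.004892 rad
φ₂ = arcsin(sin φ₁ cos δ + cos φ₁ sin δ cos θ)
   = arcsin(0.86313·0.99999 + 0.50499·0.00489·-0.75471) = 59.45734°
λ₂ = λ₁ + atan2(sin θ sin δ cos φ₁, cos δ − sin φ₁ sin φ₂) = -102.55789°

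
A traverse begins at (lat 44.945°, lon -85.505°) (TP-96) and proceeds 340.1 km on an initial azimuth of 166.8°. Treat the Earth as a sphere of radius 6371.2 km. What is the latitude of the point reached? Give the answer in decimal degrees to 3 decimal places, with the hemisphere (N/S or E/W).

41.963°N

δ = d/R = 340.1/6371.2 = 0.053381 rad
φ₂ = arcsin(sin φ₁ cos δ + cos φ₁ sin δ cos θ)
   = arcsin(0.70643·0.99858 + 0.70779·0.05336·-0.97358) = 41.96334°
λ₂ = λ₁ + atan2(sin θ sin δ cos φ₁, cos δ − sin φ₁ sin φ₂) = -84.56614°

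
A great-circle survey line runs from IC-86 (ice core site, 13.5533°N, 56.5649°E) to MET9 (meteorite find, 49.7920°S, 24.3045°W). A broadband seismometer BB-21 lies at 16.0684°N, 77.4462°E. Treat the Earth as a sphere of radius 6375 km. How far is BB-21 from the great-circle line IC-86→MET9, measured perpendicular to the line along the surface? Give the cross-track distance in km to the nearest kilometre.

δ₁₃ = central angle IC-86→BB-21 = 0.354901 rad  (haversine)
θ₁₃ = bearing IC-86→BB-21 = 80.279°,  θ₁₂ = bearing IC-86→MET9 = 219.747°
dₓₜ = R·arcsin(sin δ₁₃ · sin(θ₁₃ − θ₁₂)) = 6375·arcsin(0.34750·sin(-139.468°)) = -1452.186 km
|dₓₜ| = 1452.186 km

1452 km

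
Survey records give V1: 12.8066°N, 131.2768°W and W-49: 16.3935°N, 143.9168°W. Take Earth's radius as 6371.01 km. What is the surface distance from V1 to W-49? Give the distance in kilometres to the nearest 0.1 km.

Δφ = 3.5869°,  Δλ = -12.6400°
a = sin²(Δφ/2) + cos φ₁ cos φ₂ sin²(Δλ/2) = 0.012316
c = 2·arcsin(√a) = 0.222409 rad = 12.7431°
d = R·c = 6371.01 × 0.222409 = 1417.0 km

1417.0 km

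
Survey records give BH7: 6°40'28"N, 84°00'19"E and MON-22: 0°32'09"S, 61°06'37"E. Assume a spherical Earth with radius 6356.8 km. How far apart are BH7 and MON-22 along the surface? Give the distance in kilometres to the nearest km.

2658 km

BH7: φ = +6.67444°, λ = +84.00528°
MON-22: φ = -0.53583°, λ = +61.11028°
Δφ = -7.2103°,  Δλ = -22.8950°
a = sin²(Δφ/2) + cos φ₁ cos φ₂ sin²(Δλ/2) = 0.043076
c = 2·arcsin(√a) = 0.418132 rad = 23.9572°
d = R·c = 6356.8 × 0.418132 = 2658.0 km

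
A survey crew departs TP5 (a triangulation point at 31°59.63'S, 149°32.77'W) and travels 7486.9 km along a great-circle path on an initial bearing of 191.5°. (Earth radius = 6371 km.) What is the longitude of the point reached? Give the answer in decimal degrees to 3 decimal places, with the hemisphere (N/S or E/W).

TP5: φ = -31.99383°, λ = -149.54617°
δ = d/R = 7486.9/6371 = 1.175153 rad
φ₂ = arcsin(sin φ₁ cos δ + cos φ₁ sin δ cos θ)
   = arcsin(-0.52983·0.38540 + 0.84811·0.92275·-0.97992) = -76.18553°
λ₂ = λ₁ + atan2(sin θ sin δ cos φ₁, cos δ − sin φ₁ sin φ₂) = 80.84797°

80.848°E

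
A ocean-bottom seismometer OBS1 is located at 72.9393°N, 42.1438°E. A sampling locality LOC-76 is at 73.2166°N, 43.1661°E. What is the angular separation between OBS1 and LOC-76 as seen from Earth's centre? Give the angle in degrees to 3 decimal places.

Δφ = 0.2773°,  Δλ = 1.0223°
a = sin²(Δφ/2) + cos φ₁ cos φ₂ sin²(Δλ/2) = 0.000013
c = 2·arcsin(√a) = 0.007099 rad = 0.4067°

0.407°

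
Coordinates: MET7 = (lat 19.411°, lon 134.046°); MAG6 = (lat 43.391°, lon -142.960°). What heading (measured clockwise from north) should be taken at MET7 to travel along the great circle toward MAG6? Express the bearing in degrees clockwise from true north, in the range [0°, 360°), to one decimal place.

Δλ = 82.9940°
y = sin Δλ · cos φ₂ = 0.721257
x = cos φ₁ sin φ₂ − sin φ₁ cos φ₂ cos Δλ = 0.618468
θ = atan2(y, x) = 49.3874° → 49.3874° (mod 360°)

49.4°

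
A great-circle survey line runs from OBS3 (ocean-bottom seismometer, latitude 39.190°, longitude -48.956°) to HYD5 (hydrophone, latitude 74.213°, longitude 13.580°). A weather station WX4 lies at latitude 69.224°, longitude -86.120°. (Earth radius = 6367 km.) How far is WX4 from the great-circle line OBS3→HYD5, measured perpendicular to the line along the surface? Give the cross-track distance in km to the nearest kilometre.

2533 km

δ₁₃ = central angle OBS3→WX4 = 0.626825 rad  (haversine)
θ₁₃ = bearing OBS3→WX4 = 338.573°,  θ₁₂ = bearing OBS3→HYD5 = 19.909°
dₓₜ = R·arcsin(sin δ₁₃ · sin(θ₁₃ − θ₁₂)) = 6367·arcsin(0.58658·sin(318.664°)) = -2532.967 km
|dₓₜ| = 2532.967 km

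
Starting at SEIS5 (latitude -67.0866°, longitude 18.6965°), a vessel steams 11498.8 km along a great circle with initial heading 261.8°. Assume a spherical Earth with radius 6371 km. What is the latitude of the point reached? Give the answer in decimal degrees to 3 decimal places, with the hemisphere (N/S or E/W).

δ = d/R = 11498.8/6371 = 1.804866 rad
φ₂ = arcsin(sin φ₁ cos δ + cos φ₁ sin δ cos θ)
   = arcsin(-0.92109·-0.23194 + 0.38934·0.97273·-0.14263) = 9.18484°
λ₂ = λ₁ + atan2(sin θ sin δ cos φ₁, cos δ − sin φ₁ sin φ₂) = -84.06701°

9.185°N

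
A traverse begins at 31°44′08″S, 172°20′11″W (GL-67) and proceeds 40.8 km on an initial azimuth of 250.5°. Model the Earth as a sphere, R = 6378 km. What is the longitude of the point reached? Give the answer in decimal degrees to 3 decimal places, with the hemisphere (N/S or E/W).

172.743°W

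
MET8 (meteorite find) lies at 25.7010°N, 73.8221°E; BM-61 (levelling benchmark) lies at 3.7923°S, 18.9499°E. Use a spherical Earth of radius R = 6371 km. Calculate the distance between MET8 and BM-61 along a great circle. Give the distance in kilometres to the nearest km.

Δφ = -29.4933°,  Δλ = -54.8722°
a = sin²(Δφ/2) + cos φ₁ cos φ₂ sin²(Δλ/2) = 0.255671
c = 2·arcsin(√a) = 1.060244 rad = 60.7475°
d = R·c = 6371 × 1.060244 = 6754.8 km

6755 km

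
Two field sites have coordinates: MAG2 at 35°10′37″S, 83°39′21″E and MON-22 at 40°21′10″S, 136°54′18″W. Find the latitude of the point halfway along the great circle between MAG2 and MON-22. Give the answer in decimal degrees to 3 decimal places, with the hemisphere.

MAG2: φ = -35.17694°, λ = +83.65583°
MON-22: φ = -40.35278°, λ = -136.90500°
Bx = cos φ₂ cos Δλ = -0.578958,  By = cos φ₂ sin Δλ = 0.495541
φₘ = atan2(sin φ₁ + sin φ₂, √((cos φ₁ + Bx)² + By²)) = -65.79971°
λₘ = λ₁ + atan2(By, cos φ₁ + Bx) = 147.96237°

65.800°S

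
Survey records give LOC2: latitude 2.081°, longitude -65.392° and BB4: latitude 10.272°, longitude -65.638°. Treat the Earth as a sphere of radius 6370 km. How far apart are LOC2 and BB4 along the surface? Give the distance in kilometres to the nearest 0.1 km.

Δφ = 8.1910°,  Δλ = -0.2460°
a = sin²(Δφ/2) + cos φ₁ cos φ₂ sin²(Δλ/2) = 0.005105
c = 2·arcsin(√a) = 0.143024 rad = 8.1946°
d = R·c = 6370 × 0.143024 = 911.1 km

911.1 km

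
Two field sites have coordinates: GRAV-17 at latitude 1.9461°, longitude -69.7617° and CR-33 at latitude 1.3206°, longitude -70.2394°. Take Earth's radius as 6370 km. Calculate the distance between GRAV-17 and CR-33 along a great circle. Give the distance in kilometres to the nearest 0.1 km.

Δφ = -0.6255°,  Δλ = -0.4777°
a = sin²(Δφ/2) + cos φ₁ cos φ₂ sin²(Δλ/2) = 0.000047
c = 2·arcsin(√a) = 0.013735 rad = 0.7869°
d = R·c = 6370 × 0.013735 = 87.5 km

87.5 km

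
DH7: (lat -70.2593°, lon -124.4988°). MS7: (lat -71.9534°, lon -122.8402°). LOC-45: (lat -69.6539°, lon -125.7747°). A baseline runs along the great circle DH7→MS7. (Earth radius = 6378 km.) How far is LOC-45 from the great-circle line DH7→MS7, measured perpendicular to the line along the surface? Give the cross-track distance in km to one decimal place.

δ₁₃ = central angle DH7→LOC-45 = 0.013034 rad  (haversine)
θ₁₃ = bearing DH7→LOC-45 = 323.558°,  θ₁₂ = bearing DH7→MS7 = 163.193°
dₓₜ = R·arcsin(sin δ₁₃ · sin(θ₁₃ − θ₁₂)) = 6378·arcsin(0.01303·sin(160.365°)) = 27.933 km
|dₓₜ| = 27.933 km

27.9 km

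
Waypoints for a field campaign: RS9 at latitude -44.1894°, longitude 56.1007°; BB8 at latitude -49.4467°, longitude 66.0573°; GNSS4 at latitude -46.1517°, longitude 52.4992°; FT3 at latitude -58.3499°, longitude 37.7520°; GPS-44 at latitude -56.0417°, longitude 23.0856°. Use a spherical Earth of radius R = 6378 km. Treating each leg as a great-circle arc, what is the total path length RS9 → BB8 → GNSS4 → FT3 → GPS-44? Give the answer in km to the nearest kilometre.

4633 km

RS9→BB8: c = 0.149994 rad, d = 956.66 km
BB8→GNSS4: c = 0.168750 rad, d = 1076.29 km
GNSS4→FT3: c = 0.263639 rad, d = 1681.49 km
FT3→GPS-44: c = 0.144082 rad, d = 918.96 km
Total = 956.66 + 1076.29 + 1681.49 + 918.96 = 4633.39 km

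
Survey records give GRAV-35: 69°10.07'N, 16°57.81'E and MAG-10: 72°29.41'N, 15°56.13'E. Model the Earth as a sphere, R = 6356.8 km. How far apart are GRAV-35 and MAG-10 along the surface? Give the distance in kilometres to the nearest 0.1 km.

GRAV-35: φ = +69.16783°, λ = +16.96350°
MAG-10: φ = +72.49017°, λ = +15.93550°
Δφ = 3.3223°,  Δλ = -1.0280°
a = sin²(Δφ/2) + cos φ₁ cos φ₂ sin²(Δλ/2) = 0.000849
c = 2·arcsin(√a) = 0.058282 rad = 3.3393°
d = R·c = 6356.8 × 0.058282 = 370.5 km

370.5 km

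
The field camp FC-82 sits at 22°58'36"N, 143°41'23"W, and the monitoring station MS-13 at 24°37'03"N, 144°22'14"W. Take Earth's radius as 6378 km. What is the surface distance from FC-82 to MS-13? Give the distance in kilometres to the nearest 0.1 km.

195.4 km

FC-82: φ = +22.97667°, λ = -143.68972°
MS-13: φ = +24.61750°, λ = -144.37056°
Δφ = 1.6408°,  Δλ = -0.6808°
a = sin²(Δφ/2) + cos φ₁ cos φ₂ sin²(Δλ/2) = 0.000235
c = 2·arcsin(√a) = 0.030632 rad = 1.7551°
d = R·c = 6378 × 0.030632 = 195.4 km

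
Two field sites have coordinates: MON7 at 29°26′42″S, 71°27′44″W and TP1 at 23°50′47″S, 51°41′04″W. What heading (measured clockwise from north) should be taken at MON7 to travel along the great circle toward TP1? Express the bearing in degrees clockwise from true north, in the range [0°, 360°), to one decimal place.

77.1°

MON7: φ = -29.44500°, λ = -71.46222°
TP1: φ = -23.84639°, λ = -51.68444°
Δλ = 19.7778°
y = sin Δλ · cos φ₂ = 0.309487
x = cos φ₁ sin φ₂ − sin φ₁ cos φ₂ cos Δλ = 0.071036
θ = atan2(y, x) = 77.0728° → 77.0728° (mod 360°)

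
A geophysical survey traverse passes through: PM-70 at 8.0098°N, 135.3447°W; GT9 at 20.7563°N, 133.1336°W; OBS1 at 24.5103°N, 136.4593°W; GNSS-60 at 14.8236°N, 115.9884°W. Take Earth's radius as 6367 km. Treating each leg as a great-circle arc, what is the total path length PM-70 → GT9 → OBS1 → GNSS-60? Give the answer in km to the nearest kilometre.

4368 km

PM-70→GT9: c = 0.225572 rad, d = 1436.22 km
GT9→OBS1: c = 0.084625 rad, d = 538.81 km
OBS1→GNSS-60: c = 0.375851 rad, d = 2393.04 km
Total = 1436.22 + 538.81 + 2393.04 = 4368.07 km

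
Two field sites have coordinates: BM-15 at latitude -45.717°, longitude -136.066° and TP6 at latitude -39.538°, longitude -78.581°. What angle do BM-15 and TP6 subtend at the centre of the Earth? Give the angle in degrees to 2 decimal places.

Δφ = 6.1790°,  Δλ = 57.4850°
a = sin²(Δφ/2) + cos φ₁ cos φ₂ sin²(Δλ/2) = 0.127417
c = 2·arcsin(√a) = 0.730013 rad = 41.8267°

41.83°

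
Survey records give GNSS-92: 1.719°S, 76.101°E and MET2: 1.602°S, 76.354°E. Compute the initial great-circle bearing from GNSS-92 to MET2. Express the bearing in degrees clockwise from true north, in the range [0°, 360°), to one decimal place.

65.2°

Δλ = 0.2530°
y = sin Δλ · cos φ₂ = 0.004414
x = cos φ₁ sin φ₂ − sin φ₁ cos φ₂ cos Δλ = 0.002042
θ = atan2(y, x) = 65.1763° → 65.1763° (mod 360°)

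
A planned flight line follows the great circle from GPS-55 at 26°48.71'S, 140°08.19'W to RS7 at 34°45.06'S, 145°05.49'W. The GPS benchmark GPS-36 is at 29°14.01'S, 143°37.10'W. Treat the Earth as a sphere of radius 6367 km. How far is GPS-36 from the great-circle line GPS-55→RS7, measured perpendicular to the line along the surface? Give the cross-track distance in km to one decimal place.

GPS-55: φ = -26.81183°, λ = -140.13650°
RS7: φ = -34.75100°, λ = -145.09150°
GPS-36: φ = -29.23350°, λ = -143.61833°
δ₁₃ = central angle GPS-55→GPS-36 = 0.068288 rad  (haversine)
θ₁₃ = bearing GPS-55→GPS-36 = 230.958°,  θ₁₂ = bearing GPS-55→RS7 = 206.963°
dₓₜ = R·arcsin(sin δ₁₃ · sin(θ₁₃ − θ₁₂)) = 6367·arcsin(0.06823·sin(23.996°)) = 176.700 km
|dₓₜ| = 176.700 km

176.7 km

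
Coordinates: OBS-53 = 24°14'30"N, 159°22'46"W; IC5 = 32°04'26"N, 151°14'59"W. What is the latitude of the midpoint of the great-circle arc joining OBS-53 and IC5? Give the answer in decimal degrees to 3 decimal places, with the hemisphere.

28.218°N

OBS-53: φ = +24.24167°, λ = -159.37944°
IC5: φ = +32.07389°, λ = -151.24972°
Bx = cos φ₂ cos Δλ = 0.838848,  By = cos φ₂ sin Δλ = 0.119830
φₘ = atan2(sin φ₁ + sin φ₂, √((cos φ₁ + Bx)² + By²)) = 28.21778°
λₘ = λ₁ + atan2(By, cos φ₁ + Bx) = -155.46377°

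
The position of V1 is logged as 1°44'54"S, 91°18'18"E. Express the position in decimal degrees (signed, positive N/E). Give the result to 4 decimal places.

-1.7483°, +91.3050°

lat: 1.7483° S → -1.7483°
lon: 91.3050° E → +91.3050°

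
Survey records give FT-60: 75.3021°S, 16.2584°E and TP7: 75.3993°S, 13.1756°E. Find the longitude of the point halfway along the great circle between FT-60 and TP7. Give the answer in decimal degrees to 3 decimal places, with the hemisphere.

Bx = cos φ₂ cos Δλ = 0.251716,  By = cos φ₂ sin Δλ = -0.013557
φₘ = atan2(sin φ₁ + sin φ₂, √((cos φ₁ + Bx)² + By²)) = -75.35577°
λₘ = λ₁ + atan2(By, cos φ₁ + Bx) = 14.72200°

14.722°E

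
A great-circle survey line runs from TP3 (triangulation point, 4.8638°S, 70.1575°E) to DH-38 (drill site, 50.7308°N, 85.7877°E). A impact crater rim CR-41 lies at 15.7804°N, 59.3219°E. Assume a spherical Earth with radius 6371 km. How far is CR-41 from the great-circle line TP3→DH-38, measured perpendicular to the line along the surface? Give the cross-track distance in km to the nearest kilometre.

δ₁₃ = central angle TP3→CR-41 = 0.406040 rad  (haversine)
θ₁₃ = bearing TP3→CR-41 = 332.741°,  θ₁₂ = bearing TP3→DH-38 = 11.706°
dₓₜ = R·arcsin(sin δ₁₃ · sin(θ₁₃ − θ₁₂)) = 6371·arcsin(0.39497·sin(321.035°)) = -1599.164 km
|dₓₜ| = 1599.164 km

1599 km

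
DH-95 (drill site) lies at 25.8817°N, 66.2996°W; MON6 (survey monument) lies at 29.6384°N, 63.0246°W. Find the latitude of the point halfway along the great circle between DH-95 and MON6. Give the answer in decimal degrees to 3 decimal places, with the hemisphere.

27.770°N

Bx = cos φ₂ cos Δλ = 0.867744,  By = cos φ₂ sin Δλ = 0.049654
φₘ = atan2(sin φ₁ + sin φ₂, √((cos φ₁ + Bx)² + By²)) = 27.76969°
λₘ = λ₁ + atan2(By, cos φ₁ + Bx) = -64.69037°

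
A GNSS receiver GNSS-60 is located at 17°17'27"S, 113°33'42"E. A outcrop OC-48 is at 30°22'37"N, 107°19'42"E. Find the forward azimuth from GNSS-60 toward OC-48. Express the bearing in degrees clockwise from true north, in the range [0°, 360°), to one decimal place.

352.8°

GNSS-60: φ = -17.29083°, λ = +113.56167°
OC-48: φ = +30.37694°, λ = +107.32833°
Δλ = -6.2333°
y = sin Δλ · cos φ₂ = -0.093672
x = cos φ₁ sin φ₂ − sin φ₁ cos φ₂ cos Δλ = 0.737737
θ = atan2(y, x) = -7.2362° → 352.7638° (mod 360°)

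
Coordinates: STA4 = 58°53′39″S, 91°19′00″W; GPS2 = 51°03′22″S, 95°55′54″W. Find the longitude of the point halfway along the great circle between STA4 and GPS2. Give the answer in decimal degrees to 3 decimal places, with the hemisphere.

STA4: φ = -58.89417°, λ = -91.31667°
GPS2: φ = -51.05611°, λ = -95.93167°
Bx = cos φ₂ cos Δλ = 0.626521,  By = cos φ₂ sin Δλ = -0.050574
φₘ = atan2(sin φ₁ + sin φ₂, √((cos φ₁ + Bx)² + By²)) = -54.99677°
λₘ = λ₁ + atan2(By, cos φ₁ + Bx) = -93.84984°

93.850°W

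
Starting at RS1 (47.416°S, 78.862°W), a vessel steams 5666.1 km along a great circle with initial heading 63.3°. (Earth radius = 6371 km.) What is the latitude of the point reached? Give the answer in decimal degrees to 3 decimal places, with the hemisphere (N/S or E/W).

13.159°S

δ = d/R = 5666.1/6371 = 0.889358 rad
φ₂ = arcsin(sin φ₁ cos δ + cos φ₁ sin δ cos θ)
   = arcsin(-0.73629·0.62991 + 0.67667·0.77667·0.44932) = -13.15910°
λ₂ = λ₁ + atan2(sin θ sin δ cos φ₁, cos δ − sin φ₁ sin φ₂) = -33.41814°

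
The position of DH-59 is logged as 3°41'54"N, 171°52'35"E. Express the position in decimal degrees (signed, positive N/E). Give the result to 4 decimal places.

+3.6983°, +171.8764°

lat: 3.6983° N → +3.6983°
lon: 171.8764° E → +171.8764°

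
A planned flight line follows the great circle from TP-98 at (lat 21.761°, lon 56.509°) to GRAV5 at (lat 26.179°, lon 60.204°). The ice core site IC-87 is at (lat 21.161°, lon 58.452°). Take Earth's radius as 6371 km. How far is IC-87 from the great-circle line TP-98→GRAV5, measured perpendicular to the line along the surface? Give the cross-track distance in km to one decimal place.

200.7 km

δ₁₃ = central angle TP-98→IC-87 = 0.033252 rad  (haversine)
θ₁₃ = bearing TP-98→IC-87 = 107.999°,  θ₁₂ = bearing TP-98→GRAV5 = 36.653°
dₓₜ = R·arcsin(sin δ₁₃ · sin(θ₁₃ − θ₁₂)) = 6371·arcsin(0.03325·sin(71.346°)) = 200.716 km
|dₓₜ| = 200.716 km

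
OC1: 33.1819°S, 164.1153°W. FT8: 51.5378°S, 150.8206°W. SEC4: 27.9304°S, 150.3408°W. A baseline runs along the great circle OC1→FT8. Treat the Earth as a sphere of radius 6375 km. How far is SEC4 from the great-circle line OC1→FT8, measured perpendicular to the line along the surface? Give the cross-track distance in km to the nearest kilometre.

δ₁₃ = central angle OC1→SEC4 = 0.226153 rad  (haversine)
θ₁₃ = bearing OC1→SEC4 = 69.747°,  θ₁₂ = bearing OC1→FT8 = 156.183°
dₓₜ = R·arcsin(sin δ₁₃ · sin(θ₁₃ − θ₁₂)) = 6375·arcsin(0.22423·sin(-86.436°)) = -1438.888 km
|dₓₜ| = 1438.888 km

1439 km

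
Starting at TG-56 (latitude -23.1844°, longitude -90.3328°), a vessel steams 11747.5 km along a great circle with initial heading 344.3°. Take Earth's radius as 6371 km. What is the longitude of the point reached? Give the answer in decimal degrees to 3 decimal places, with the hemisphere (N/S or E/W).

156.149°W

δ = d/R = 11747.5/6371 = 1.843902 rad
φ₂ = arcsin(sin φ₁ cos δ + cos φ₁ sin δ cos θ)
   = arcsin(-0.39369·-0.26972 + 0.91924·0.96294·0.96269) = 73.40290°
λ₂ = λ₁ + atan2(sin θ sin δ cos φ₁, cos δ − sin φ₁ sin φ₂) = -156.14920°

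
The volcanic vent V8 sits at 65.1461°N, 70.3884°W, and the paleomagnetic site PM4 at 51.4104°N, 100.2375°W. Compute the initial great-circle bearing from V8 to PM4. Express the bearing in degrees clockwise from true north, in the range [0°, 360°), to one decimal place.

242.4°

Δλ = -29.8491°
y = sin Δλ · cos φ₂ = -0.310445
x = cos φ₁ sin φ₂ − sin φ₁ cos φ₂ cos Δλ = -0.162362
θ = atan2(y, x) = -117.6094° → 242.3906° (mod 360°)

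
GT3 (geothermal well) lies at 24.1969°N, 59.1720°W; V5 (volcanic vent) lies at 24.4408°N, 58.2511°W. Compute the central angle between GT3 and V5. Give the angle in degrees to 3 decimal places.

Δφ = 0.2439°,  Δλ = 0.9209°
a = sin²(Δφ/2) + cos φ₁ cos φ₂ sin²(Δλ/2) = 0.000058
c = 2·arcsin(√a) = 0.015253 rad = 0.8739°

0.874°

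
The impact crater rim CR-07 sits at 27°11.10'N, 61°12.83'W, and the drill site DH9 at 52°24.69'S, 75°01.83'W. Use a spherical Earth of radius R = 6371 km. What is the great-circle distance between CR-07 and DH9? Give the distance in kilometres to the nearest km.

8952 km

CR-07: φ = +27.18500°, λ = -61.21383°
DH9: φ = -52.41150°, λ = -75.03050°
Δφ = -79.5965°,  Δλ = -13.8167°
a = sin²(Δφ/2) + cos φ₁ cos φ₂ sin²(Δλ/2) = 0.417561
c = 2·arcsin(√a) = 1.405161 rad = 80.5098°
d = R·c = 6371 × 1.405161 = 8952.3 km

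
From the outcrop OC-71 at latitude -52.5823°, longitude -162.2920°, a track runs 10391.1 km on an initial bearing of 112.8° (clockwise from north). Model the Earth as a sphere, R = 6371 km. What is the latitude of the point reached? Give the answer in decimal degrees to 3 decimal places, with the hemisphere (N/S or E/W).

δ = d/R = 10391.1/6371 = 1.631000 rad
φ₂ = arcsin(sin φ₁ cos δ + cos φ₁ sin δ cos θ)
   = arcsin(-0.79423·-0.06017 + 0.60762·0.99819·-0.38752) = -10.79233°
λ₂ = λ₁ + atan2(sin θ sin δ cos φ₁, cos δ − sin φ₁ sin φ₂) = -51.80672°

10.792°S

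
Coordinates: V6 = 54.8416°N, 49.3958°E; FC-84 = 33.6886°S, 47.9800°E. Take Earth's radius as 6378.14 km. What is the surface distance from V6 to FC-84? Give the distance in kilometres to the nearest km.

9856 km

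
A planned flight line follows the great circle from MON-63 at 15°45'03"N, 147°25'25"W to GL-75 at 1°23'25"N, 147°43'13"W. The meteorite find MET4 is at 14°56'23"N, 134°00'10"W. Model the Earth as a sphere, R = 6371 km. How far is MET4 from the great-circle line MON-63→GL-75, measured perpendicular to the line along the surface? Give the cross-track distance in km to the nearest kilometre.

1442 km

MON-63: φ = +15.75083°, λ = -147.42361°
GL-75: φ = +1.39028°, λ = -147.72028°
MET4: φ = +14.93972°, λ = -134.00278°
δ₁₃ = central angle MON-63→MET4 = 0.226291 rad  (haversine)
θ₁₃ = bearing MON-63→MET4 = 91.786°,  θ₁₂ = bearing MON-63→GL-75 = 181.196°
dₓₜ = R·arcsin(sin δ₁₃ · sin(θ₁₃ − θ₁₂)) = 6371·arcsin(0.22437·sin(-89.409°)) = -1441.625 km
|dₓₜ| = 1441.625 km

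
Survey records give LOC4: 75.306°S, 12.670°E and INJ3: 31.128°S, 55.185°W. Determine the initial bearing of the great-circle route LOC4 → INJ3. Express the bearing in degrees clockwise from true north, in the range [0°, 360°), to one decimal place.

Δλ = -67.8550°
y = sin Δλ · cos φ₂ = -0.792869
x = cos φ₁ sin φ₂ − sin φ₁ cos φ₂ cos Δλ = 0.180995
θ = atan2(y, x) = -77.1410° → 282.8590° (mod 360°)

282.9°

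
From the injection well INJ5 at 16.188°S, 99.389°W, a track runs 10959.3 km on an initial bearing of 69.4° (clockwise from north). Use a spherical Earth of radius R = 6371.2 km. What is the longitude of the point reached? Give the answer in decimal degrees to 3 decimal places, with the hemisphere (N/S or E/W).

6.551°W

δ = d/R = 10959.3/6371.2 = 1.720131 rad
φ₂ = arcsin(sin φ₁ cos δ + cos φ₁ sin δ cos θ)
   = arcsin(-0.27879·-0.14878 + 0.96035·0.98887·0.35184) = 22.06200°
λ₂ = λ₁ + atan2(sin θ sin δ cos φ₁, cos δ − sin φ₁ sin φ₂) = -6.55121°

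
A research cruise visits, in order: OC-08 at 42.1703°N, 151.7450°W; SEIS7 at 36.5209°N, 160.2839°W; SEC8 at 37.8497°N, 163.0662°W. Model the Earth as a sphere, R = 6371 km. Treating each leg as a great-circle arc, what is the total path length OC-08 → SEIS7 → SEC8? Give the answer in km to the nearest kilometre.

1253 km

OC-08→SEIS7: c = 0.151534 rad, d = 965.43 km
SEIS7→SEC8: c = 0.045103 rad, d = 287.35 km
Total = 965.43 + 287.35 = 1252.78 km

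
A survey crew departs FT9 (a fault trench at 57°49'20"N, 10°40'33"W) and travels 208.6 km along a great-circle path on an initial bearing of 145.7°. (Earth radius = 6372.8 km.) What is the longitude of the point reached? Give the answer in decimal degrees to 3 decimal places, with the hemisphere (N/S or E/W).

8.773°W

FT9: φ = +57.82222°, λ = -10.67583°
δ = d/R = 208.6/6372.8 = 0.032733 rad
φ₂ = arcsin(sin φ₁ cos δ + cos φ₁ sin δ cos θ)
   = arcsin(0.84640·0.99946 + 0.53255·0.03273·-0.82610) = 56.25814°
λ₂ = λ₁ + atan2(sin θ sin δ cos φ₁, cos δ − sin φ₁ sin φ₂) = -8.77311°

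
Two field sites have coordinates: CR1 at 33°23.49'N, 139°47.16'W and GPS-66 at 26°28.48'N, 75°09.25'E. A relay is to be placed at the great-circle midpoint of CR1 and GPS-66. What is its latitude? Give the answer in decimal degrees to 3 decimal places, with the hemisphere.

62.320°N

CR1: φ = +33.39150°, λ = -139.78600°
GPS-66: φ = +26.47467°, λ = +75.15417°
Bx = cos φ₂ cos Δλ = -0.733785,  By = cos φ₂ sin Δλ = -0.512660
φₘ = atan2(sin φ₁ + sin φ₂, √((cos φ₁ + Bx)² + By²)) = 62.32040°
λₘ = λ₁ + atan2(By, cos φ₁ + Bx) = 141.37479°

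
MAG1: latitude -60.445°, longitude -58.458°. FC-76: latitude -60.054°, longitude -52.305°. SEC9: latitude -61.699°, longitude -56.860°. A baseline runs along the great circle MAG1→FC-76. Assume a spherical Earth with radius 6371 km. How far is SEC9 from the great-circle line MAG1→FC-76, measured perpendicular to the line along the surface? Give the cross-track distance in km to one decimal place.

δ₁₃ = central angle MAG1→SEC9 = 0.025709 rad  (haversine)
θ₁₃ = bearing MAG1→SEC9 = 149.047°,  θ₁₂ = bearing MAG1→FC-76 = 85.381°
dₓₜ = R·arcsin(sin δ₁₃ · sin(θ₁₃ − θ₁₂)) = 6371·arcsin(0.02571·sin(63.666°)) = 146.789 km
|dₓₜ| = 146.789 km

146.8 km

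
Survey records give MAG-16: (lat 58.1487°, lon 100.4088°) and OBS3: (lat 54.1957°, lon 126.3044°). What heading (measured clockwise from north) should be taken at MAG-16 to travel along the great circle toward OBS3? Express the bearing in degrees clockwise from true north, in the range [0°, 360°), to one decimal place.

94.3°

Δλ = 25.8956°
y = sin Δλ · cos φ₂ = 0.255497
x = cos φ₁ sin φ₂ − sin φ₁ cos φ₂ cos Δλ = -0.019042
θ = atan2(y, x) = 94.2624° → 94.2624° (mod 360°)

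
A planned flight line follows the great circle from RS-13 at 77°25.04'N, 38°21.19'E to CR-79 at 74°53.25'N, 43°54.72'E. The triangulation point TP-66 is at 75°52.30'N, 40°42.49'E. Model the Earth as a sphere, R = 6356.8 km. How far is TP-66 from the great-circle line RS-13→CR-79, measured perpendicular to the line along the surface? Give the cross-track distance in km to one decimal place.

31.3 km

RS-13: φ = +77.41733°, λ = +38.35317°
CR-79: φ = +74.88750°, λ = +43.91200°
TP-66: φ = +75.87167°, λ = +40.70817°
δ₁₃ = central angle RS-13→TP-66 = 0.028594 rad  (haversine)
θ₁₃ = bearing RS-13→TP-66 = 159.462°,  θ₁₂ = bearing RS-13→CR-79 = 149.540°
dₓₜ = R·arcsin(sin δ₁₃ · sin(θ₁₃ − θ₁₂)) = 6356.8·arcsin(0.02859·sin(9.922°)) = 31.315 km
|dₓₜ| = 31.315 km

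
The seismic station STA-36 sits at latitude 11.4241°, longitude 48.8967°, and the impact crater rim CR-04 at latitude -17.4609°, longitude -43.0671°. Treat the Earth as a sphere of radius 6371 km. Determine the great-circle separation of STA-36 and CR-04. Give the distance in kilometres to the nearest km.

10591 km

Δφ = -28.8850°,  Δλ = -91.9638°
a = sin²(Δφ/2) + cos φ₁ cos φ₂ sin²(Δλ/2) = 0.545737
c = 2·arcsin(√a) = 1.662398 rad = 95.2484°
d = R·c = 6371 × 1.662398 = 10591.1 km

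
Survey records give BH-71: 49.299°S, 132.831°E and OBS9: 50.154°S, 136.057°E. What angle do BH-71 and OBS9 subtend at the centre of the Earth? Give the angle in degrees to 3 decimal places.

2.254°

Δφ = -0.8550°,  Δλ = 3.2260°
a = sin²(Δφ/2) + cos φ₁ cos φ₂ sin²(Δλ/2) = 0.000387
c = 2·arcsin(√a) = 0.039333 rad = 2.2536°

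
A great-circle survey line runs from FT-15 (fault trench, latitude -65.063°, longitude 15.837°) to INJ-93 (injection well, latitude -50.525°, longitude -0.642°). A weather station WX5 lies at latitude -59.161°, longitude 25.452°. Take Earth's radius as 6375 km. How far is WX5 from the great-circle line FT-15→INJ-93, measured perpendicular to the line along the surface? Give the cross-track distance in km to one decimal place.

811.3 km

δ₁₃ = central angle FT-15→WX5 = 0.129217 rad  (haversine)
θ₁₃ = bearing FT-15→WX5 = 41.642°,  θ₁₂ = bearing FT-15→INJ-93 = 321.577°
dₓₜ = R·arcsin(sin δ₁₃ · sin(θ₁₃ − θ₁₂)) = 6375·arcsin(0.12886·sin(-279.935°)) = 811.339 km
|dₓₜ| = 811.339 km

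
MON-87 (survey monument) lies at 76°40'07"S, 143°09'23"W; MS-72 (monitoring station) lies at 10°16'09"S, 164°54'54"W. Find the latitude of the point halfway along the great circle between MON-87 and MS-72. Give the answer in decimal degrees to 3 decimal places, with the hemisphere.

43.786°S

MON-87: φ = -76.66861°, λ = -143.15639°
MS-72: φ = -10.26917°, λ = -164.91500°
Bx = cos φ₂ cos Δλ = 0.913876,  By = cos φ₂ sin Δλ = -0.364759
φₘ = atan2(sin φ₁ + sin φ₂, √((cos φ₁ + Bx)² + By²)) = -43.78594°
λₘ = λ₁ + atan2(By, cos φ₁ + Bx) = -160.83437°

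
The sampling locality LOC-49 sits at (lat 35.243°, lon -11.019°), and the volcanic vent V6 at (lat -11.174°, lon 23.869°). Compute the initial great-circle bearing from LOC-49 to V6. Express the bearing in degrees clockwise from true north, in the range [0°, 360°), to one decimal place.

138.0°

Δλ = 34.8880°
y = sin Δλ · cos φ₂ = 0.561131
x = cos φ₁ sin φ₂ − sin φ₁ cos φ₂ cos Δλ = -0.622631
θ = atan2(y, x) = 137.9740° → 137.9740° (mod 360°)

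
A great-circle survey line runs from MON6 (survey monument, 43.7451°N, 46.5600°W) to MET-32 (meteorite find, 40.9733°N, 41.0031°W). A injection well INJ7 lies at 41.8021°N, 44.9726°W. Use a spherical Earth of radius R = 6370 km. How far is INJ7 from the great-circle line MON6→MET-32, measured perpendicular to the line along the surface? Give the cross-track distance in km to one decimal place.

111.9 km

δ₁₃ = central angle MON6→INJ7 = 0.039540 rad  (haversine)
θ₁₃ = bearing MON6→INJ7 = 148.507°,  θ₁₂ = bearing MON6→MET-32 = 122.124°
dₓₜ = R·arcsin(sin δ₁₃ · sin(θ₁₃ − θ₁₂)) = 6370·arcsin(0.03953·sin(26.383°)) = 111.902 km
|dₓₜ| = 111.902 km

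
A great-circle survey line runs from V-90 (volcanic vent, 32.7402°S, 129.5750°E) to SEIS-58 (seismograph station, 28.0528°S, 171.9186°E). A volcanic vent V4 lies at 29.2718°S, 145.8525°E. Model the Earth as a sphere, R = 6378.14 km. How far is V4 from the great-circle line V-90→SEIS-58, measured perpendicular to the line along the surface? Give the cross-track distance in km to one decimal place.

376.8 km

δ₁₃ = central angle V-90→V4 = 0.250627 rad  (haversine)
θ₁₃ = bearing V-90→V4 = 80.347°,  θ₁₂ = bearing V-90→SEIS-58 = 94.118°
dₓₜ = R·arcsin(sin δ₁₃ · sin(θ₁₃ − θ₁₂)) = 6378.14·arcsin(0.24801·sin(-13.771°)) = -376.767 km
|dₓₜ| = 376.767 km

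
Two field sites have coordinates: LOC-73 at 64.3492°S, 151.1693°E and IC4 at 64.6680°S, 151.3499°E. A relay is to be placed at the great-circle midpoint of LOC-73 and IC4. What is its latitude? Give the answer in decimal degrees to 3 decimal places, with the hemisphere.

64.509°S

Bx = cos φ₂ cos Δλ = 0.427861,  By = cos φ₂ sin Δλ = 0.001349
φₘ = atan2(sin φ₁ + sin φ₂, √((cos φ₁ + Bx)² + By²)) = -64.50863°
λₘ = λ₁ + atan2(By, cos φ₁ + Bx) = 151.25907°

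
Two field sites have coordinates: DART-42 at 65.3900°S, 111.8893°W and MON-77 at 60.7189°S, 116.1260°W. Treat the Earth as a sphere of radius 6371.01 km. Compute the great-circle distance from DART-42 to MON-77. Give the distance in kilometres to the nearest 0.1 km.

561.3 km

Δφ = 4.6711°,  Δλ = -4.2367°
a = sin²(Δφ/2) + cos φ₁ cos φ₂ sin²(Δλ/2) = 0.001939
c = 2·arcsin(√a) = 0.088097 rad = 5.0476°
d = R·c = 6371.01 × 0.088097 = 561.3 km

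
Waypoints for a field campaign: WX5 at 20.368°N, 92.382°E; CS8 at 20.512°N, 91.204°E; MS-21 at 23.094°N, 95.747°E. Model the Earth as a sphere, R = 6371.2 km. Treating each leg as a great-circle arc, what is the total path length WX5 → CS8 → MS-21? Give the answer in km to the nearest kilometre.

674 km

WX5→CS8: c = 0.019429 rad, d = 123.78 km
CS8→MS-21: c = 0.086306 rad, d = 549.87 km
Total = 123.78 + 549.87 = 673.66 km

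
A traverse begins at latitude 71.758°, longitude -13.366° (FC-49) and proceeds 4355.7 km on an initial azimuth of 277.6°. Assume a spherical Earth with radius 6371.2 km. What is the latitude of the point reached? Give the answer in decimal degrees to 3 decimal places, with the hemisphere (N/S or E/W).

49.681°N

δ = d/R = 4355.7/6371.2 = 0.683655 rad
φ₂ = arcsin(sin φ₁ cos δ + cos φ₁ sin δ cos θ)
   = arcsin(0.94974·0.77527 + 0.31303·0.63163·0.13226) = 49.68124°
λ₂ = λ₁ + atan2(sin θ sin δ cos φ₁, cos δ − sin φ₁ sin φ₂) = -88.74350°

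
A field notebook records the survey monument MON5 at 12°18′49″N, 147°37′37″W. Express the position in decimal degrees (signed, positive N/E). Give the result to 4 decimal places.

+12.3136°, -147.6269°

lat: 12.3136° N → +12.3136°
lon: 147.6269° W → -147.6269°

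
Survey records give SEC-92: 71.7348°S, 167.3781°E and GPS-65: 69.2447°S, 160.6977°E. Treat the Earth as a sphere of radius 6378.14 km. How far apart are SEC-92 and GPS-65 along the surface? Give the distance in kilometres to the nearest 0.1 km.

Δφ = 2.4901°,  Δλ = -6.6804°
a = sin²(Δφ/2) + cos φ₁ cos φ₂ sin²(Δλ/2) = 0.000849
c = 2·arcsin(√a) = 0.058289 rad = 3.3397°
d = R·c = 6378.14 × 0.058289 = 371.8 km

371.8 km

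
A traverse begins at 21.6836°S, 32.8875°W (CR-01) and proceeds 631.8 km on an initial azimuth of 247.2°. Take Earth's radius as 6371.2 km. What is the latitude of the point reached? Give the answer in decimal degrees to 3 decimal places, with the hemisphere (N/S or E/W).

23.786°S

δ = d/R = 631.8/6371.2 = 0.099165 rad
φ₂ = arcsin(sin φ₁ cos δ + cos φ₁ sin δ cos θ)
   = arcsin(-0.36948·0.99509 + 0.92924·0.09900·-0.38752) = -23.78563°
λ₂ = λ₁ + atan2(sin θ sin δ cos φ₁, cos δ − sin φ₁ sin φ₂) = -38.61161°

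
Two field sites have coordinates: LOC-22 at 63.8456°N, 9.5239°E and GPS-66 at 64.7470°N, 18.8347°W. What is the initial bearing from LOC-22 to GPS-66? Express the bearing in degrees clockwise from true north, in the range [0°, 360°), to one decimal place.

286.9°

Δλ = -28.3586°
y = sin Δλ · cos φ₂ = -0.202638
x = cos φ₁ sin φ₂ − sin φ₁ cos φ₂ cos Δλ = 0.061687
θ = atan2(y, x) = -73.0687° → 286.9313° (mod 360°)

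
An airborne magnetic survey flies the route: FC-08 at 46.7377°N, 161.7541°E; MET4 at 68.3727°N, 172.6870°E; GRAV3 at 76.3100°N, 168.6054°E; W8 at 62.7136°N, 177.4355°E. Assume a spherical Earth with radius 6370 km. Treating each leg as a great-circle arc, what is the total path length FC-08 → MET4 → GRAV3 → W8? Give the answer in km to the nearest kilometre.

4922 km

FC-08→MET4: c = 0.389848 rad, d = 2483.33 km
MET4→GRAV3: c = 0.140125 rad, d = 892.60 km
GRAV3→W8: c = 0.242712 rad, d = 1546.07 km
Total = 2483.33 + 892.60 + 1546.07 = 4922.00 km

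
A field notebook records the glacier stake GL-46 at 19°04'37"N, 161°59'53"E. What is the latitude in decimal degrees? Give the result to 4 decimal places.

19° + 4′/60 + 37″/3600 = 19 + 0.06667 + 0.01028 = 19.0769°

19.0769°N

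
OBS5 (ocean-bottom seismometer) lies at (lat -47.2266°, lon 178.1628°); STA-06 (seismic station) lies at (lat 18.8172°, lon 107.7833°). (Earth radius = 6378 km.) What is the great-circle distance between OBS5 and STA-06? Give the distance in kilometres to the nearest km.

10152 km

Δφ = 66.0438°,  Δλ = -70.3795°
a = sin²(Δφ/2) + cos φ₁ cos φ₂ sin²(Δλ/2) = 0.510460
c = 2·arcsin(√a) = 1.591718 rad = 91.1987°
d = R·c = 6378 × 1.591718 = 10152.0 km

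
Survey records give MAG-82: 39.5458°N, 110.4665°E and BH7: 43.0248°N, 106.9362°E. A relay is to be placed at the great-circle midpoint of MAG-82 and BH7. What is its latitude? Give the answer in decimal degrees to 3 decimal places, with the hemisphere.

Bx = cos φ₂ cos Δλ = 0.729671,  By = cos φ₂ sin Δλ = -0.045016
φₘ = atan2(sin φ₁ + sin φ₂, √((cos φ₁ + Bx)² + By²)) = 41.29877°
λₘ = λ₁ + atan2(By, cos φ₁ + Bx) = 108.74843°

41.299°N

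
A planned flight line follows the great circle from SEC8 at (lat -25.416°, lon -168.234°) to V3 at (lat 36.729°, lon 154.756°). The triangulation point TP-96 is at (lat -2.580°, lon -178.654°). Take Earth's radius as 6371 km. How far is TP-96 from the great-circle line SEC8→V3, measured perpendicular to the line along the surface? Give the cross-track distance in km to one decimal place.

246.3 km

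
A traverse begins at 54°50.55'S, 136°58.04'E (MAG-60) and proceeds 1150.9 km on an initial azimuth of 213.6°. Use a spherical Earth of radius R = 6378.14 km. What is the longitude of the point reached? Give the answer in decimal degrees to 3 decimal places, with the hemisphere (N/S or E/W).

124.366°E

MAG-60: φ = -54.84250°, λ = +136.96733°
δ = d/R = 1150.9/6378.14 = 0.180444 rad
φ₂ = arcsin(sin φ₁ cos δ + cos φ₁ sin δ cos θ)
   = arcsin(-0.81757·0.98376 + 0.57583·0.17947·-0.83292) = -62.92024°
λ₂ = λ₁ + atan2(sin θ sin δ cos φ₁, cos δ − sin φ₁ sin φ₂) = 124.36605°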